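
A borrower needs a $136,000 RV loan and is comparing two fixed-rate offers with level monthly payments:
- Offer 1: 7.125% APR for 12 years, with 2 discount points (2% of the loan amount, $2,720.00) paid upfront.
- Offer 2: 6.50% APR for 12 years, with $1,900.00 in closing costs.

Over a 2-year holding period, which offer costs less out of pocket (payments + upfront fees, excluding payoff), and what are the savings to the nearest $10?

Offer 2 by $1,900

Offer 1: monthly rate = 7.125%/12 = 0.0059375; payment = 136,000 × 0.0059375 / (1 − (1+0.0059375)^−144) = $1,407.68.
Offer 2: monthly rate = 6.5%/12 = 0.0054167; payment = 136,000 × 0.0054167 / (1 − (1+0.0054167)^−144) = $1,362.61.
Over 24 months: Offer 1 costs 24 × $1,407.68 + $2,720.00 = $36,504.32; Offer 2 costs 24 × $1,362.61 + $1,900.00 = $34,602.64.
Offer 2 is cheaper by $36,504.32 − $34,602.64 = $1,901.68.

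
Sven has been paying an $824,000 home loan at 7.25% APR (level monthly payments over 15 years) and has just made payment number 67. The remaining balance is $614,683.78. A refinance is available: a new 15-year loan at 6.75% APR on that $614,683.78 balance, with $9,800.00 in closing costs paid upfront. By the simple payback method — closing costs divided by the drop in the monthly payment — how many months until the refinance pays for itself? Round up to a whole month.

Current payment = 824,000 × 7.25%/12 / (1 − (1+0.0060417)^−180) = $7,521.99.
Refinanced payment = 614,683.78 × 0.0056250 / (1 − (1+0.0056250)^−180) = $5,439.39.
Monthly savings = $7,521.99 − $5,439.39 = $2,082.60.
Break-even = $9,800.00 / $2,082.60 = 4.71 → 5 months.

5 months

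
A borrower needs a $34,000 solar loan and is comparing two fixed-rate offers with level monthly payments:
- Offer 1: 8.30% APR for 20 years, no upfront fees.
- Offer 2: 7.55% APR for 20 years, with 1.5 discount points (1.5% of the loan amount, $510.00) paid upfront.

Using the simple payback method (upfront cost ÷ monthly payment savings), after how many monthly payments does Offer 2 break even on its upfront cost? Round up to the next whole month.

Offer 1: at 8.30% the monthly rate is 0.0069167, so the payment is 34,000 × 0.0069167 / (1 − 1.0069167^−240) = $290.77.
Offer 2: at 7.55% the monthly rate is 0.0062917, so the payment is 34,000 × 0.0062917 / (1 − 1.0062917^−240) = $274.94.
Monthly savings = $290.77 − $274.94 = $15.83.
Break-even = $510.00 / $15.83 = 32.22 → 33 months.

33 months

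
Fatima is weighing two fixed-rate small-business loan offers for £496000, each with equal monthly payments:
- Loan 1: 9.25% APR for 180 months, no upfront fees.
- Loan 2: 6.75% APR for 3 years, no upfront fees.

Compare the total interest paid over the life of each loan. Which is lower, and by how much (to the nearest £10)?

Loan 2 by £369,560

Loan 1: monthly rate = 9.25%/12 = 0.0077083; payment = 496,000 × 0.0077083 / (1 − (1+0.0077083)^−180) = £5,104.79.
Total interest on Loan 1 = 180 × £5,104.79 − £496,000 = £422,862.20.
Loan 2: monthly rate = 6.75%/12 = 0.0056250; payment = 496,000 × 0.0056250 / (1 − (1+0.0056250)^−36) = £15,258.41.
Total interest on Loan 2 = 36 × £15,258.41 − £496,000 = £53,302.76.
Loan 2 is lower by £369,559.44.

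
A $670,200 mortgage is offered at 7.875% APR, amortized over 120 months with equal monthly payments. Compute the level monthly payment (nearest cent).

$8,087.18

Monthly rate = 7.875%/12 = 0.0065625; payment = 670,200 × 0.0065625 / (1 − (1+0.0065625)^−120) = $8,087.18.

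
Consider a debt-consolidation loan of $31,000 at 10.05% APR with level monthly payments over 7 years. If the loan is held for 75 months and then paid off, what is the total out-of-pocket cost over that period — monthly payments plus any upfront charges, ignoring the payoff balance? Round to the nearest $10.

$38,660

At 10.05% the monthly rate is 0.0083750, so the payment is 31,000 × 0.0083750 / (1 − 1.0083750^−84) = $515.44.
Total outlay = 75 × $515.44 = $38,658.00.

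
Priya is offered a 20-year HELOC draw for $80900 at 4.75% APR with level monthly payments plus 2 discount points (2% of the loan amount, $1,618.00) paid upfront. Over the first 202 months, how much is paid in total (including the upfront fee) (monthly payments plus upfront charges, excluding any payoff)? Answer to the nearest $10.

$107,220

At 4.75% the monthly rate is 0.0039583, so the payment is 80,900 × 0.0039583 / (1 − 1.0039583^−240) = $522.79.
Total outlay = 202 × $522.79 + $1,618.00 = $107,221.58.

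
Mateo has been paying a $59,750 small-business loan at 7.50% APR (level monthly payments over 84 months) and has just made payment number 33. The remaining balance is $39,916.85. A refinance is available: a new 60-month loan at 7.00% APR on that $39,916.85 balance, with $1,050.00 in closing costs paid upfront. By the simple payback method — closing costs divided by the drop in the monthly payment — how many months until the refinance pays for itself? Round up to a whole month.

Current payment = 59,750 × 7.5%/12 / (1 − (1+0.0062500)^−84) = $916.46.
Refinanced payment = 39,916.85 × 0.0058333 / (1 − (1+0.0058333)^−60) = $790.40.
Monthly savings = $916.46 − $790.40 = $126.06.
Break-even = $1,050.00 / $126.06 = 8.33 → 9 months.

9 months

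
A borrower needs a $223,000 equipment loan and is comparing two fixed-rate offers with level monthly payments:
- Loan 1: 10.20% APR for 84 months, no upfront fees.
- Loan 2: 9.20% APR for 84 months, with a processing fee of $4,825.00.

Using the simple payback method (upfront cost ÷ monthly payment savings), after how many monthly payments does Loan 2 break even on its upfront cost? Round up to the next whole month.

Loan 1: monthly rate = 10.2%/12 = 0.0085000; payment = 223,000 × 0.0085000 / (1 − (1+0.0085000)^−84) = $3,725.15.
Loan 2: monthly rate = 9.2%/12 = 0.0076667; payment = 223,000 × 0.0076667 / (1 − (1+0.0076667)^−84) = $3,610.54.
Monthly savings = $3,725.15 − $3,610.54 = $114.61.
Break-even = $4,825.00 / $114.61 = 42.10 → 43 months.

43 months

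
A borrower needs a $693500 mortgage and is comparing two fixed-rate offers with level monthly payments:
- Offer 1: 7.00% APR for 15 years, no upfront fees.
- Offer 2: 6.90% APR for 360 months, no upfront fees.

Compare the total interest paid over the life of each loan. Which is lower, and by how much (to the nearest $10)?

Offer 1: at 7.00% the monthly rate is 0.0058333, so the payment is 693,500 × 0.0058333 / (1 − 1.0058333^−180) = $6,233.37.
Total interest on Offer 1 = 180 × $6,233.37 − $693,500 = $428,506.60.
Offer 2: at 6.90% the monthly rate is 0.0057500, so the payment is 693,500 × 0.0057500 / (1 − 1.0057500^−360) = $4,567.39.
Total interest on Offer 2 = 360 × $4,567.39 − $693,500 = $950,760.40.
Offer 1 is lower by $522,253.80.

Offer 1 by $522,250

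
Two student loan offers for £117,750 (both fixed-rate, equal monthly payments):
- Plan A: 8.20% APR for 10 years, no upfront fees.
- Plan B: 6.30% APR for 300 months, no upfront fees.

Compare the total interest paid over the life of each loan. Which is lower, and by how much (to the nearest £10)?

Plan A by £61,190

Plan A: at 8.20% the monthly rate is 0.0068333, so the payment is 117,750 × 0.0068333 / (1 − 1.0068333^−120) = £1,441.11.
Total interest on Plan A = 120 × £1,441.11 − £117,750 = £55,183.20.
Plan B: at 6.30% the monthly rate is 0.0052500, so the payment is 117,750 × 0.0052500 / (1 − 1.0052500^−300) = £780.40.
Total interest on Plan B = 300 × £780.40 − £117,750 = £116,370.00.
Plan A is lower by £61,186.80.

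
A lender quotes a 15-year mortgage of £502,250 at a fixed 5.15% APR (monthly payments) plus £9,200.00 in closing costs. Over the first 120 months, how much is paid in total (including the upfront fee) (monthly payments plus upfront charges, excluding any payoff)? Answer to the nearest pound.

At 5.15% the monthly rate is 0.0042917, so the payment is 502,250 × 0.0042917 / (1 − 1.0042917^−180) = £4,011.12.
Total outlay = 120 × £4,011.12 + £9,200.00 = £490,534.40.

£490,534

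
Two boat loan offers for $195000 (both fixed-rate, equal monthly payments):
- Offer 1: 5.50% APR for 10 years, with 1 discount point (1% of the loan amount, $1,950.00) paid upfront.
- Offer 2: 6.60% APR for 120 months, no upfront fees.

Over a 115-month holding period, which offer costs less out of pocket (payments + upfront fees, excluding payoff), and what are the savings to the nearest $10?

Offer 1: at 5.50% the monthly rate is 0.0045833, so the payment is 195,000 × 0.0045833 / (1 − 1.0045833^−120) = $2,116.26.
Offer 2: monthly rate = 6.6%/12 = 0.0055000; payment = 195,000 × 0.0055000 / (1 − (1+0.0055000)^−120) = $2,224.12.
Over 115 months: Offer 1 costs 115 × $2,116.26 + $1,950.00 = $245,319.90; Offer 2 costs 115 × $2,224.12 = $255,773.80.
Offer 1 is cheaper by $255,773.80 − $245,319.90 = $10,453.90.

Offer 1 by $10,450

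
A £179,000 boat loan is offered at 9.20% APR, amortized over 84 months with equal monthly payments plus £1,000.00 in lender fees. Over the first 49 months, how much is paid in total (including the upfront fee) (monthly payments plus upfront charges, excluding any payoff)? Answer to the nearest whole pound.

£143,009

Monthly rate = 9.2%/12 = 0.0076667; payment = 179,000 × 0.0076667 / (1 − (1+0.0076667)^−84) = £2,898.15.
Total outlay = 49 × £2,898.15 + £1,000.00 = £143,009.35.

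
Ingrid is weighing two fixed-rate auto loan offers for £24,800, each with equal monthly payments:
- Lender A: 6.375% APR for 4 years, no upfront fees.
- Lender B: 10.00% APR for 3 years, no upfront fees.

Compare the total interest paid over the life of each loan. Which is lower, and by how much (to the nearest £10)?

Lender A: at 6.375% the monthly rate is 0.0053125, so the payment is 24,800 × 0.0053125 / (1 − 1.0053125^−48) = £586.70.
Total interest on Lender A = 48 × £586.70 − £24,800 = £3,361.60.
Lender B: monthly rate = 10%/12 = 0.0083333; payment = 24,800 × 0.0083333 / (1 − (1+0.0083333)^−36) = £800.23.
Total interest on Lender B = 36 × £800.23 − £24,800 = £4,008.28.
Lender A is lower by £646.68.

Lender A by £650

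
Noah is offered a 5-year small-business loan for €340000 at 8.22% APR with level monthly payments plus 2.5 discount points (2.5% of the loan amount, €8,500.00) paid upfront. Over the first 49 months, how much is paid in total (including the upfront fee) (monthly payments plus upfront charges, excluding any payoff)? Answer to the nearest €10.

€348,060

At 8.22% the monthly rate is 0.0068500, so the payment is 340,000 × 0.0068500 / (1 − 1.0068500^−60) = €6,929.83.
Total outlay = 49 × €6,929.83 + €8,500.00 = €348,061.67.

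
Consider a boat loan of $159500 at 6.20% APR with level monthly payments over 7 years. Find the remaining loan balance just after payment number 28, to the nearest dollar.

With monthly rate i = 6.2%/12 = 0.0051667, the balance after k of n payments is P · [(1+i)^n − (1+i)^k] / [(1+i)^n − 1].
(1+0.0051667)^84 = 1.54169534 and (1+0.0051667)^28 = 1.15522396, so the balance is 159,500 × (1.54169534 − 1.15522396) / (1.54169534 − 1) = $113,794.93.

$113,795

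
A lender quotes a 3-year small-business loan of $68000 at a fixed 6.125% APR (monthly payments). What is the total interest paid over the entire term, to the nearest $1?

$6,612

At 6.125% the monthly rate is 0.0051042, so the payment is 68,000 × 0.0051042 / (1 − 1.0051042^−36) = $2,072.55.
Total paid = 36 × $2,072.55 = $74,611.80; interest = $74,611.80 − $68,000 = $6,611.80.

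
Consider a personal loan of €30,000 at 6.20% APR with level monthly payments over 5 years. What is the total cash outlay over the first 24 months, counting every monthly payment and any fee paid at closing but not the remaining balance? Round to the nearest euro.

Monthly rate = 6.2%/12 = 0.0051667; payment = 30,000 × 0.0051667 / (1 − (1+0.0051667)^−60) = €582.78.
Total outlay = 24 × €582.78 = €13,986.72.

€13,987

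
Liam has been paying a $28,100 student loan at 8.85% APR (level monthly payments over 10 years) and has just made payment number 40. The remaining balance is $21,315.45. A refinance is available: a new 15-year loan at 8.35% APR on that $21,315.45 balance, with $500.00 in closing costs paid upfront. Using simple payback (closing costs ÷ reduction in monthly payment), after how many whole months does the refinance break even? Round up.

Current payment = 28,100 × 8.85%/12 / (1 − (1+0.0073750)^−120) = $353.68.
Refinanced payment = 21,315.45 × 0.0069583 / (1 − (1+0.0069583)^−180) = $208.03.
Monthly savings = $353.68 − $208.03 = $145.65.
Break-even = $500.00 / $145.65 = 3.43 → 4 months.

4 months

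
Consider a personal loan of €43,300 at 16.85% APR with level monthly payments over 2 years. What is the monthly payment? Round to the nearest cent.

At 16.85% the monthly rate is 0.0140417, so the payment is 43,300 × 0.0140417 / (1 − 1.0140417^−24) = €2,137.73.

€2,137.73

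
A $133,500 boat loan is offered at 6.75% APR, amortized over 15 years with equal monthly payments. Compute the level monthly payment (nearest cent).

At 6.75% the monthly rate is 0.0056250, so the payment is 133,500 × 0.0056250 / (1 − 1.0056250^−180) = $1,181.35.

$1,181.35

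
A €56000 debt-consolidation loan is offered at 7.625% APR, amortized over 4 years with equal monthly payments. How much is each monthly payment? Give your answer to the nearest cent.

€1,357.29

Monthly rate = 7.625%/12 = 0.0063542; payment = 56,000 × 0.0063542 / (1 − (1+0.0063542)^−48) = €1,357.29.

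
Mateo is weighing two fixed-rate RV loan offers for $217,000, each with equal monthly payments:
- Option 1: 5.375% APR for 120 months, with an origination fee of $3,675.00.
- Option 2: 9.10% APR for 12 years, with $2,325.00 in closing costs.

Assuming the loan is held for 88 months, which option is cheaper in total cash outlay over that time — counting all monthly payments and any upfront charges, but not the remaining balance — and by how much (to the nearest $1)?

Option 1: at 5.375% the monthly rate is 0.0044792, so the payment is 217,000 × 0.0044792 / (1 − 1.0044792^−120) = $2,341.60.
Option 2: monthly rate = 9.1%/12 = 0.0075833; payment = 217,000 × 0.0075833 / (1 − (1+0.0075833)^−144) = $2,481.76.
Over 88 months: Option 1 costs 88 × $2,341.60 + $3,675.00 = $209,735.80; Option 2 costs 88 × $2,481.76 + $2,325.00 = $220,719.88.
Option 1 is cheaper by $220,719.88 − $209,735.80 = $10,984.08.

Option 1 by $10,984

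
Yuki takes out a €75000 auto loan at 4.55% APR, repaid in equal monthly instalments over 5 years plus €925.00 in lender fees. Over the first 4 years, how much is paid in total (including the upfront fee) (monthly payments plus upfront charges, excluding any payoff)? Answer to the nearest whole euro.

At 4.55% the monthly rate is 0.0037917, so the payment is 75,000 × 0.0037917 / (1 − 1.0037917^−60) = €1,399.93.
Total outlay = 48 × €1,399.93 + €925.00 = €68,121.64.

€68,122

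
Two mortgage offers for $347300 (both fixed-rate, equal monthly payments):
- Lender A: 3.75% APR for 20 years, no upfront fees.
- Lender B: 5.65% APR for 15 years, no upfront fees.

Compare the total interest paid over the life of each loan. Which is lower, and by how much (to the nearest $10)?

Lender A: monthly rate = 3.75%/12 = 0.0031250; payment = 347,300 × 0.0031250 / (1 − (1+0.0031250)^−240) = $2,059.10.
Total interest on Lender A = 240 × $2,059.10 − $347,300 = $146,884.00.
Lender B: monthly rate = 5.65%/12 = 0.0047083; payment = 347,300 × 0.0047083 / (1 − (1+0.0047083)^−180) = $2,865.45.
Total interest on Lender B = 180 × $2,865.45 − $347,300 = $168,481.00.
Lender A is lower by $21,597.00.

Lender A by $21,600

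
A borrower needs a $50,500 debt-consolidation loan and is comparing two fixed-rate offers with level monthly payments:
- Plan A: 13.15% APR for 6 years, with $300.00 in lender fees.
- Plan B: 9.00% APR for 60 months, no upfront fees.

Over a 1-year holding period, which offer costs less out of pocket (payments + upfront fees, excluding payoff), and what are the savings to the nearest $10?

Plan A by $70

Plan A: at 13.15% the monthly rate is 0.0109583, so the payment is 50,500 × 0.0109583 / (1 − 1.0109583^−72) = $1,017.74.
Plan B: at 9.00% the monthly rate is 0.0075000, so the payment is 50,500 × 0.0075000 / (1 − 1.0075000^−60) = $1,048.30.
Over 12 months: Plan A costs 12 × $1,017.74 + $300.00 = $12,512.88; Plan B costs 12 × $1,048.30 = $12,579.60.
Plan A is cheaper by $12,579.60 − $12,512.88 = $66.72.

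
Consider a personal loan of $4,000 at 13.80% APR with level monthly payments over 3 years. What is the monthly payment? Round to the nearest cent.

$136.32

At 13.80% the monthly rate is 0.0115000, so the payment is 4,000 × 0.0115000 / (1 − 1.0115000^−36) = $136.32.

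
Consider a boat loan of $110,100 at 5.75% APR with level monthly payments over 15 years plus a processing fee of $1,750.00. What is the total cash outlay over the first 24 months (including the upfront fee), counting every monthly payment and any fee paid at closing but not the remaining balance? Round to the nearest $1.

Monthly rate = 5.75%/12 = 0.0047917; payment = 110,100 × 0.0047917 / (1 − (1+0.0047917)^−180) = $914.28.
Total outlay = 24 × $914.28 + $1,750.00 = $23,692.72.

$23,693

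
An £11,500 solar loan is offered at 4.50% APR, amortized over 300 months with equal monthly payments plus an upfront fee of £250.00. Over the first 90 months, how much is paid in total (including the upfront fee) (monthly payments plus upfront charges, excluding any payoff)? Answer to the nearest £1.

£6,003

Monthly rate = 4.5%/12 = 0.0037500; payment = 11,500 × 0.0037500 / (1 − (1+0.0037500)^−300) = £63.92.
Total outlay = 90 × £63.92 + £250.00 = £6,002.80.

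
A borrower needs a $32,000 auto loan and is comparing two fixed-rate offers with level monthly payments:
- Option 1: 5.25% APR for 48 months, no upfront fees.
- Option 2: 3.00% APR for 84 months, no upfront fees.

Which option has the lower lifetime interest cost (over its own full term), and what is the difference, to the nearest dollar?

Option 2 by $30

Option 1: at 5.25% the monthly rate is 0.0043750, so the payment is 32,000 × 0.0043750 / (1 − 1.0043750^−48) = $740.57.
Total interest on Option 1 = 48 × $740.57 − $32,000 = $3,547.36.
Option 2: at 3.00% the monthly rate is 0.0025000, so the payment is 32,000 × 0.0025000 / (1 − 1.0025000^−84) = $422.83.
Total interest on Option 2 = 84 × $422.83 − $32,000 = $3,517.72.
Option 2 is lower by $29.64.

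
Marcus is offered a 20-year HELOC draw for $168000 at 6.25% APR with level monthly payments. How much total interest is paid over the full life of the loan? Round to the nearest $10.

$126,710

Monthly rate = 6.25%/12 = 0.0052083; payment = 168,000 × 0.0052083 / (1 − (1+0.0052083)^−240) = $1,227.96.
Total paid = 240 × $1,227.96 = $294,710.40; interest = $294,710.40 − $168,000 = $126,710.40.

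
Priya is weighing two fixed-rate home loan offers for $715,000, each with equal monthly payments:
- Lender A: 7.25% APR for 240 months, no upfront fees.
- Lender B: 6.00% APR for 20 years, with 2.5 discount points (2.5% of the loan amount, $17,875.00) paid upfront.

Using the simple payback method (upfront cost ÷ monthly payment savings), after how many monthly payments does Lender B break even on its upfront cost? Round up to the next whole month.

34 months

Lender A: monthly rate = 7.25%/12 = 0.0060417; payment = 715,000 × 0.0060417 / (1 − (1+0.0060417)^−240) = $5,651.19.
Lender B: at 6.00% the monthly rate is 0.0050000, so the payment is 715,000 × 0.0050000 / (1 − 1.0050000^−240) = $5,122.48.
Monthly savings = $5,651.19 − $5,122.48 = $528.71.
Break-even = $17,875.00 / $528.71 = 33.81 → 34 months.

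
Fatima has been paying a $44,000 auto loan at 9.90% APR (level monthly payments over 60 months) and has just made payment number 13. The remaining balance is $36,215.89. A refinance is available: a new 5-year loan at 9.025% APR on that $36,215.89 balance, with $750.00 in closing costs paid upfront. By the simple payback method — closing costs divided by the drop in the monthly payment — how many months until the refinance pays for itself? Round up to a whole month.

Current payment = 44,000 × 9.9%/12 / (1 − (1+0.0082500)^−60) = $932.71.
Refinanced payment = 36,215.89 × 0.0075208 / (1 − (1+0.0075208)^−60) = $752.22.
Monthly savings = $932.71 − $752.22 = $180.49.
Break-even = $750.00 / $180.49 = 4.16 → 5 months.

5 months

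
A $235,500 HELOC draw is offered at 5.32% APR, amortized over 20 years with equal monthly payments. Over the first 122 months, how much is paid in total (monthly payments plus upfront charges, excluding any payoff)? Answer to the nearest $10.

$194,730

At 5.32% the monthly rate is 0.0044333, so the payment is 235,500 × 0.0044333 / (1 − 1.0044333^−240) = $1,596.13.
Total outlay = 122 × $1,596.13 = $194,727.86.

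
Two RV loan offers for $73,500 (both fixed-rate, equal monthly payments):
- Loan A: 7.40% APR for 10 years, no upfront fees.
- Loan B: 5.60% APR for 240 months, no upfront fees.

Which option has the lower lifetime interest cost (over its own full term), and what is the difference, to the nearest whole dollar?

Loan A: monthly rate = 7.4%/12 = 0.0061667; payment = 73,500 × 0.0061667 / (1 − (1+0.0061667)^−120) = $868.63.
Total interest on Loan A = 120 × $868.63 − $73,500 = $30,735.60.
Loan B: at 5.60% the monthly rate is 0.0046667, so the payment is 73,500 × 0.0046667 / (1 − 1.0046667^−240) = $509.76.
Total interest on Loan B = 240 × $509.76 − $73,500 = $48,842.40.
Loan A is lower by $18,106.80.

Loan A by $18,107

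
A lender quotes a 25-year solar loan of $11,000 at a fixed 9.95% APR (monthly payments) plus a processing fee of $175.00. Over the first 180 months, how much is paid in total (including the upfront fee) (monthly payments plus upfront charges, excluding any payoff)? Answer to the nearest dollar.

Monthly rate = 9.95%/12 = 0.0082917; payment = 11,000 × 0.0082917 / (1 − (1+0.0082917)^−300) = $99.57.
Total outlay = 180 × $99.57 + $175.00 = $18,097.60.

$18,098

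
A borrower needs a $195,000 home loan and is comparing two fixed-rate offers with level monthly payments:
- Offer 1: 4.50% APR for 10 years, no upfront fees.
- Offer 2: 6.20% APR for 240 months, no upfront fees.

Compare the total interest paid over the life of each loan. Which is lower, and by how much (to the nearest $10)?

Offer 1 by $98,200

Offer 1: at 4.50% the monthly rate is 0.0037500, so the payment is 195,000 × 0.0037500 / (1 − 1.0037500^−120) = $2,020.95.
Total interest on Offer 1 = 120 × $2,020.95 − $195,000 = $47,514.00.
Offer 2: monthly rate = 6.2%/12 = 0.0051667; payment = 195,000 × 0.0051667 / (1 − (1+0.0051667)^−240) = $1,419.63.
Total interest on Offer 2 = 240 × $1,419.63 − $195,000 = $145,711.20.
Offer 1 is lower by $98,197.20.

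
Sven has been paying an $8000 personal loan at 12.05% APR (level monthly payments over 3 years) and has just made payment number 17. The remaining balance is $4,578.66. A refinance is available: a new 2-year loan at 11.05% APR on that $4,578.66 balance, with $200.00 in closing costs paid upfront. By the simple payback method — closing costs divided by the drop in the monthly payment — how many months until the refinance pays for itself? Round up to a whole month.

Current payment = 8,000 × 12.05%/12 / (1 − (1+0.0100417)^−36) = $265.91.
Refinanced payment = 4,578.66 × 0.0092083 / (1 − (1+0.0092083)^−24) = $213.51.
Monthly savings = $265.91 − $213.51 = $52.40.
Break-even = $200.00 / $52.40 = 3.82 → 4 months.

4 months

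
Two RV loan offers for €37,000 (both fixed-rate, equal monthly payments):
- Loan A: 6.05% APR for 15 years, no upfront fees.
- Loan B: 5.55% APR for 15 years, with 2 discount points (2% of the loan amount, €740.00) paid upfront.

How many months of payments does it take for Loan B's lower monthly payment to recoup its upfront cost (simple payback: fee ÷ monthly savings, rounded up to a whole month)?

Loan A: at 6.05% the monthly rate is 0.0050417, so the payment is 37,000 × 0.0050417 / (1 − 1.0050417^−180) = €313.23.
Loan B: monthly rate = 5.55%/12 = 0.0046250; payment = 37,000 × 0.0046250 / (1 − (1+0.0046250)^−180) = €303.30.
Monthly savings = €313.23 − €303.30 = €9.93.
Break-even = €740.00 / €9.93 = 74.52 → 75 months.

75 months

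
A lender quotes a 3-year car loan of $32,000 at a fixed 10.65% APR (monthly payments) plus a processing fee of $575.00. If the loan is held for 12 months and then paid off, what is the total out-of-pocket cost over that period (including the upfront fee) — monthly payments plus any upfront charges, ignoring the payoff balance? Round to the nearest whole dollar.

$13,083

At 10.65% the monthly rate is 0.0088750, so the payment is 32,000 × 0.0088750 / (1 − 1.0088750^−36) = $1,042.34.
Total outlay = 12 × $1,042.34 + $575.00 = $13,083.08.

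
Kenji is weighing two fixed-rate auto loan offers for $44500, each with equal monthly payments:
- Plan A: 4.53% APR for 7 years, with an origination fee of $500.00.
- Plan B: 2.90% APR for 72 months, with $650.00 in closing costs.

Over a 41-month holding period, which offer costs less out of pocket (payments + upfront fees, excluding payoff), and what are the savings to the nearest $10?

Plan A by $2,400

Plan A: monthly rate = 4.53%/12 = 0.0037750; payment = 44,500 × 0.0037750 / (1 − (1+0.0037750)^−84) = $619.18.
Plan B: at 2.90% the monthly rate is 0.0024167, so the payment is 44,500 × 0.0024167 / (1 − 1.0024167^−72) = $674.13.
Over 41 months: Plan A costs 41 × $619.18 + $500.00 = $25,886.38; Plan B costs 41 × $674.13 + $650.00 = $28,289.33.
Plan A is cheaper by $28,289.33 − $25,886.38 = $2,402.95.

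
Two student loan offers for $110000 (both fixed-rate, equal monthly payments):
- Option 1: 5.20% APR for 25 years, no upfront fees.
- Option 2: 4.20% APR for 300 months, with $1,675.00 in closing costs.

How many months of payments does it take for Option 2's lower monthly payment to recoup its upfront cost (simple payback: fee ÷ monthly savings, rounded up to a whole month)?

Option 1: at 5.20% the monthly rate is 0.0043333, so the payment is 110,000 × 0.0043333 / (1 − 1.0043333^−300) = $655.93.
Option 2: at 4.20% the monthly rate is 0.0035000, so the payment is 110,000 × 0.0035000 / (1 − 1.0035000^−300) = $592.84.
Monthly savings = $655.93 − $592.84 = $63.09.
Break-even = $1,675.00 / $63.09 = 26.55 → 27 months.

27 months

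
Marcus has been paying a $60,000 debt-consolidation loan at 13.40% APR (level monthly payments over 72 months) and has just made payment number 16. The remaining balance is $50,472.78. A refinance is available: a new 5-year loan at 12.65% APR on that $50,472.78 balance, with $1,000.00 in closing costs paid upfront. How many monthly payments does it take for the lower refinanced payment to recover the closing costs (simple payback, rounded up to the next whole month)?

13 months

Current payment = 60,000 × 13.4%/12 / (1 − (1+0.0111667)^−72) = $1,217.15.
Refinanced payment = 50,472.78 × 0.0105417 / (1 − (1+0.0105417)^−60) = $1,139.39.
Monthly savings = $1,217.15 − $1,139.39 = $77.76.
Break-even = $1,000.00 / $77.76 = 12.86 → 13 months.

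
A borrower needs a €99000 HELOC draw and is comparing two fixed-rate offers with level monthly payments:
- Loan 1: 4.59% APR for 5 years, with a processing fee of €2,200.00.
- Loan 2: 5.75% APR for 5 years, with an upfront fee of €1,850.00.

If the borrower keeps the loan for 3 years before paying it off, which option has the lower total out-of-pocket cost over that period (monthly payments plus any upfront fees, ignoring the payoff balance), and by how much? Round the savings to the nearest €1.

Loan 1: monthly rate = 4.59%/12 = 0.0038250; payment = 99,000 × 0.0038250 / (1 − (1+0.0038250)^−60) = €1,849.71.
Loan 2: monthly rate = 5.75%/12 = 0.0047917; payment = 99,000 × 0.0047917 / (1 − (1+0.0047917)^−60) = €1,902.46.
Over 36 months: Loan 1 costs 36 × €1,849.71 + €2,200.00 = €68,789.56; Loan 2 costs 36 × €1,902.46 + €1,850.00 = €70,338.56.
Loan 1 is cheaper by €70,338.56 − €68,789.56 = €1,549.00.

Loan 1 by €1,549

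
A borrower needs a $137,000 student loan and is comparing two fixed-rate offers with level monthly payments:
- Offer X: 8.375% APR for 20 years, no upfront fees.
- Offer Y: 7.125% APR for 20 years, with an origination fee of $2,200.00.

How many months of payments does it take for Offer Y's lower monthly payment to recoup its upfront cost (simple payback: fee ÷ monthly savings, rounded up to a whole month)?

Offer X: monthly rate = 8.375%/12 = 0.0069792; payment = 137,000 × 0.0069792 / (1 − (1+0.0069792)^−240) = $1,178.10.
Offer Y: monthly rate = 7.125%/12 = 0.0059375; payment = 137,000 × 0.0059375 / (1 − (1+0.0059375)^−240) = $1,072.46.
Monthly savings = $1,178.10 − $1,072.46 = $105.64.
Break-even = $2,200.00 / $105.64 = 20.83 → 21 months.

21 months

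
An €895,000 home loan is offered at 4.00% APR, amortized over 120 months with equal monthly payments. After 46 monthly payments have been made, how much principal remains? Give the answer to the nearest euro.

€593,375

With monthly rate i = 4%/12 = 0.0033333, the balance after k of n payments is P · [(1+i)^n − (1+i)^k] / [(1+i)^n − 1].
(1+0.0033333)^120 = 1.49083268 and (1+0.0033333)^46 = 1.16541628, so the balance is 895,000 × (1.49083268 − 1.16541628) / (1.49083268 − 1) = €593,374.67.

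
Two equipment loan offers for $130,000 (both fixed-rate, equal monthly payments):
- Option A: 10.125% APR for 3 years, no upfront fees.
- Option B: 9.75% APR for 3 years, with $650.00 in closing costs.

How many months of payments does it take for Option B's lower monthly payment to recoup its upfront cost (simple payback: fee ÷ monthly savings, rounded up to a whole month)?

29 months

Option A: monthly rate = 10.125%/12 = 0.0084375; payment = 130,000 × 0.0084375 / (1 − (1+0.0084375)^−36) = $4,202.37.
Option B: monthly rate = 9.75%/12 = 0.0081250; payment = 130,000 × 0.0081250 / (1 − (1+0.0081250)^−36) = $4,179.49.
Monthly savings = $4,202.37 − $4,179.49 = $22.88.
Break-even = $650.00 / $22.88 = 28.41 → 29 months.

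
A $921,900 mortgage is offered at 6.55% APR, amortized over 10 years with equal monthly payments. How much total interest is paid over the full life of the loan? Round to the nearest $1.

Monthly rate = 6.55%/12 = 0.0054583; payment = 921,900 × 0.0054583 / (1 − (1+0.0054583)^−120) = $10,491.46.
Total paid = 120 × $10,491.46 = $1,258,975.20; interest = $1,258,975.20 − $921,900 = $337,075.20.

$337,075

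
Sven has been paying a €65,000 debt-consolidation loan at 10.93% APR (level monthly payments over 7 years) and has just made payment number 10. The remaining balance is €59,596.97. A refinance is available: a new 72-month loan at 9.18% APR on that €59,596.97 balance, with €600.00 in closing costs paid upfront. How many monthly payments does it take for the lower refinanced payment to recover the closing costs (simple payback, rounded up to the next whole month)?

Current payment = 65,000 × 10.93%/12 / (1 − (1+0.0091083)^−84) = €1,110.57.
Refinanced payment = 59,596.97 × 0.0076500 / (1 − (1+0.0076500)^−72) = €1,079.60.
Monthly savings = €1,110.57 − €1,079.60 = €30.97.
Break-even = €600.00 / €30.97 = 19.37 → 20 months.

20 months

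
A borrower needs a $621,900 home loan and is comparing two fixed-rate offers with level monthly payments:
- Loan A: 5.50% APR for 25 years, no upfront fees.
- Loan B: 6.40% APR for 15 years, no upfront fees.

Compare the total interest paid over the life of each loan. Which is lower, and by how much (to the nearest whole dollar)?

Loan A: at 5.50% the monthly rate is 0.0045833, so the payment is 621,900 × 0.0045833 / (1 − 1.0045833^−300) = $3,819.01.
Total interest on Loan A = 300 × $3,819.01 − $621,900 = $523,803.00.
Loan B: monthly rate = 6.4%/12 = 0.0053333; payment = 621,900 × 0.0053333 / (1 − (1+0.0053333)^−180) = $5,383.29.
Total interest on Loan B = 180 × $5,383.29 − $621,900 = $347,092.20.
Loan B is lower by $176,710.80.

Loan B by $176,711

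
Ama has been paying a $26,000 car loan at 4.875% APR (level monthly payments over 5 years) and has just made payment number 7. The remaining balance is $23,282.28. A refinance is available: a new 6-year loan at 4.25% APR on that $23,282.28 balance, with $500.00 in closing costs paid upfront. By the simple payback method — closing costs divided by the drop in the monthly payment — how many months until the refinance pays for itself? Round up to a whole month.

5 months

Current payment = 26,000 × 4.875%/12 / (1 − (1+0.0040625)^−60) = $489.16.
Refinanced payment = 23,282.28 × 0.0035417 / (1 − (1+0.0035417)^−72) = $366.91.
Monthly savings = $489.16 − $366.91 = $122.25.
Break-even = $500.00 / $122.25 = 4.09 → 5 months.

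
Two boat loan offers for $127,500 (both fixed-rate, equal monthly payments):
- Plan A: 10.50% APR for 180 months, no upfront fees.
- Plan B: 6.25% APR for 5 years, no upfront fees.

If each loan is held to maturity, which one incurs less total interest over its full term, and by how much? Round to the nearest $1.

Plan B by $104,902

Plan A: monthly rate = 10.5%/12 = 0.0087500; payment = 127,500 × 0.0087500 / (1 − (1+0.0087500)^−180) = $1,409.38.
Total interest on Plan A = 180 × $1,409.38 − $127,500 = $126,188.40.
Plan B: monthly rate = 6.25%/12 = 0.0052083; payment = 127,500 × 0.0052083 / (1 − (1+0.0052083)^−60) = $2,479.78.
Total interest on Plan B = 60 × $2,479.78 − $127,500 = $21,286.80.
Plan B is lower by $104,901.60.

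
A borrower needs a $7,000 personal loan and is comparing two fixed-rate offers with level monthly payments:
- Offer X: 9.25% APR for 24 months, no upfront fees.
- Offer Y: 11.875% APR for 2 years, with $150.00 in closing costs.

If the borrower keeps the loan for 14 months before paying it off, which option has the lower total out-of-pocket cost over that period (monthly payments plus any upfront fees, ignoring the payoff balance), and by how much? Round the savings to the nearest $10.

Offer X: at 9.25% the monthly rate is 0.0077083, so the payment is 7,000 × 0.0077083 / (1 − 1.0077083^−24) = $320.60.
Offer Y: monthly rate = 11.875%/12 = 0.0098958; payment = 7,000 × 0.0098958 / (1 − (1+0.0098958)^−24) = $329.11.
Over 14 months: Offer X costs 14 × $320.60 = $4,488.40; Offer Y costs 14 × $329.11 + $150.00 = $4,757.54.
Offer X is cheaper by $4,757.54 − $4,488.40 = $269.14.

Offer X by $270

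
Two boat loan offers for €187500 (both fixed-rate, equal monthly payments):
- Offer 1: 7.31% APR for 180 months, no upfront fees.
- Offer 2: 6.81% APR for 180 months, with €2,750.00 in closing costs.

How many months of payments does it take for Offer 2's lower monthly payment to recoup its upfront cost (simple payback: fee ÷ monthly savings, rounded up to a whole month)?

Offer 1: monthly rate = 7.31%/12 = 0.0060917; payment = 187,500 × 0.0060917 / (1 − (1+0.0060917)^−180) = €1,717.97.
Offer 2: monthly rate = 6.81%/12 = 0.0056750; payment = 187,500 × 0.0056750 / (1 − (1+0.0056750)^−180) = €1,665.45.
Monthly savings = €1,717.97 − €1,665.45 = €52.52.
Break-even = €2,750.00 / €52.52 = 52.36 → 53 months.

53 months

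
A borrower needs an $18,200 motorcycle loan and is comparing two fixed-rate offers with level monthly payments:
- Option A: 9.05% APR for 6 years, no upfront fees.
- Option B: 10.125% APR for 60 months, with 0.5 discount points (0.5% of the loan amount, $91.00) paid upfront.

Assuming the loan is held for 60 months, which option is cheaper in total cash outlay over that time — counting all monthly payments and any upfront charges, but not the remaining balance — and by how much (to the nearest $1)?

Option A by $3,649

Option A: monthly rate = 9.05%/12 = 0.0075417; payment = 18,200 × 0.0075417 / (1 − (1+0.0075417)^−72) = $328.52.
Option B: at 10.125% the monthly rate is 0.0084375, so the payment is 18,200 × 0.0084375 / (1 − 1.0084375^−60) = $387.82.
Over 60 months: Option A costs 60 × $328.52 = $19,711.20; Option B costs 60 × $387.82 + $91.00 = $23,360.20.
Option A is cheaper by $23,360.20 − $19,711.20 = $3,649.00.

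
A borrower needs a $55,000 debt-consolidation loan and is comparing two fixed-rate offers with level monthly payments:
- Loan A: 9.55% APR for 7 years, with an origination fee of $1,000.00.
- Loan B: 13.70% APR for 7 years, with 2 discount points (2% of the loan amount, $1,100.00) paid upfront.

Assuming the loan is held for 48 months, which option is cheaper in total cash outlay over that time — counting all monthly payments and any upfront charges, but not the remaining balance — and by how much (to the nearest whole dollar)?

Loan A by $5,921

Loan A: monthly rate = 9.55%/12 = 0.0079583; payment = 55,000 × 0.0079583 / (1 − (1+0.0079583)^−84) = $900.33.
Loan B: at 13.70% the monthly rate is 0.0114167, so the payment is 55,000 × 0.0114167 / (1 − 1.0114167^−84) = $1,021.61.
Over 48 months: Loan A costs 48 × $900.33 + $1,000.00 = $44,215.84; Loan B costs 48 × $1,021.61 + $1,100.00 = $50,137.28.
Loan A is cheaper by $50,137.28 − $44,215.84 = $5,921.44.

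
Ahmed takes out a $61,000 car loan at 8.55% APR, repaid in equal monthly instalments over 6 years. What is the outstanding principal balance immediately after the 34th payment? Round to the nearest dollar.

With monthly rate i = 8.55%/12 = 0.0071250, the balance after k of n payments is P · [(1+i)^n − (1+i)^k] / [(1+i)^n − 1].
(1+0.0071250)^72 = 1.66725919 and (1+0.0071250)^34 = 1.27301877, so the balance is 61,000 × (1.66725919 − 1.27301877) / (1.66725919 − 1) = $36,040.97.

$36,041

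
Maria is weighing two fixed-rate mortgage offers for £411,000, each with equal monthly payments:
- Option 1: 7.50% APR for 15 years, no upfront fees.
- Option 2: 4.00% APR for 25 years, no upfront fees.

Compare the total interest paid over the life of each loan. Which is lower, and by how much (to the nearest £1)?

Option 1: monthly rate = 7.5%/12 = 0.0062500; payment = 411,000 × 0.0062500 / (1 − (1+0.0062500)^−180) = £3,810.02.
Total interest on Option 1 = 180 × £3,810.02 − £411,000 = £274,803.60.
Option 2: at 4.00% the monthly rate is 0.0033333, so the payment is 411,000 × 0.0033333 / (1 − 1.0033333^−300) = £2,169.41.
Total interest on Option 2 = 300 × £2,169.41 − £411,000 = £239,823.00.
Option 2 is lower by £34,980.60.

Option 2 by £34,981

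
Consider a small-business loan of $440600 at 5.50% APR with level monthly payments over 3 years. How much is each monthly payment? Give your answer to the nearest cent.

At 5.50% the monthly rate is 0.0045833, so the payment is 440,600 × 0.0045833 / (1 − 1.0045833^−36) = $13,304.31.

$13,304.31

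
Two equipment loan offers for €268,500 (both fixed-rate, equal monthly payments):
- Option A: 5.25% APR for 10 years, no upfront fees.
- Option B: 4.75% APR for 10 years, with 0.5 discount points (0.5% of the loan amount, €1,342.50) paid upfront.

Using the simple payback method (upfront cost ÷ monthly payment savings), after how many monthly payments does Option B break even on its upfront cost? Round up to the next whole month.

Option A: monthly rate = 5.25%/12 = 0.0043750; payment = 268,500 × 0.0043750 / (1 − (1+0.0043750)^−120) = €2,880.78.
Option B: at 4.75% the monthly rate is 0.0039583, so the payment is 268,500 × 0.0039583 / (1 − 1.0039583^−120) = €2,815.16.
Monthly savings = €2,880.78 − €2,815.16 = €65.62.
Break-even = €1,342.50 / €65.62 = 20.46 → 21 months.

21 months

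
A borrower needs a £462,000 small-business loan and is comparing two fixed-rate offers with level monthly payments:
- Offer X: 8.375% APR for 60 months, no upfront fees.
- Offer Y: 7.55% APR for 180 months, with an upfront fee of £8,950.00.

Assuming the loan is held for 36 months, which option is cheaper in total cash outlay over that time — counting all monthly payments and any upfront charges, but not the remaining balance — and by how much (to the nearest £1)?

Offer X: at 8.375% the monthly rate is 0.0069792, so the payment is 462,000 × 0.0069792 / (1 − 1.0069792^−60) = £9,450.83.
Offer Y: at 7.55% the monthly rate is 0.0062917, so the payment is 462,000 × 0.0062917 / (1 − 1.0062917^−180) = £4,295.93.
Over 36 months: Offer X costs 36 × £9,450.83 = £340,229.88; Offer Y costs 36 × £4,295.93 + £8,950.00 = £163,603.48.
Offer Y is cheaper by £340,229.88 − £163,603.48 = £176,626.40.

Offer Y by £176,626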